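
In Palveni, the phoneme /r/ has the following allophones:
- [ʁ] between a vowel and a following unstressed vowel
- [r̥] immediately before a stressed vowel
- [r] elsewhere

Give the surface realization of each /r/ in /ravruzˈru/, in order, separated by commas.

Occurrence 1 (position 1): no conditioning environment matches → elsewhere allophone [r].
Occurrence 2 (position 4): no conditioning environment matches → elsewhere allophone [r].
Occurrence 3 (position 7): immediately before a stressed vowel → [r̥].

[r], [r], [r̥]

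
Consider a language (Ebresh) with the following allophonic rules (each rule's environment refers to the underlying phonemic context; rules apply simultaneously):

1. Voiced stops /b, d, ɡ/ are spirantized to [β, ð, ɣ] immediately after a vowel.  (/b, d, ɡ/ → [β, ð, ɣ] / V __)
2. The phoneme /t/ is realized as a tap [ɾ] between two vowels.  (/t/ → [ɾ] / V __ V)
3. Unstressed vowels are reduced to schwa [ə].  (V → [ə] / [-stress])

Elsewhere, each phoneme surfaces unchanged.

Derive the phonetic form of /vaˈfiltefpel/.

/v/ — not in any rule's target class → [v].
/a/ (between /v/ and /f/) occurs in an unstressed syllable → [ə] by rule 3.
/f/ (between /a/ and /i/): no rule targets it → [f].
/i/ (between /f/ and /l/) fails the environment for rule 3, so it stays [i].
/l/ stays [l].
/t/ (between /l/ and /e/) fails the environment for rule 2, so it stays [t].
/e/ meets the environment for rule 3 (in an unstressed syllable) → [ə].
/f/ — not in any rule's target class → [f].
/p/ (between /f/ and /e/) is unaffected → [p].
/e/ — between /p/ and /l/, in an unstressed syllable — surfaces as [ə] (rule 3).
/l/ (word-final) is unaffected → [l].

[vəˈfiltəfpəl]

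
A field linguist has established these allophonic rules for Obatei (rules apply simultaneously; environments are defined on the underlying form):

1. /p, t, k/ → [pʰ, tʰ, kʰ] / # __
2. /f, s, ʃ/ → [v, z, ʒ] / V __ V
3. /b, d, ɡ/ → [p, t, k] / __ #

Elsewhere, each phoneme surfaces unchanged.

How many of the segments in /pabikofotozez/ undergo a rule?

Segments that undergo a rule: /p/ → [pʰ] (rule 1); /f/ → [v] (rule 2).
All other segments surface unchanged.

2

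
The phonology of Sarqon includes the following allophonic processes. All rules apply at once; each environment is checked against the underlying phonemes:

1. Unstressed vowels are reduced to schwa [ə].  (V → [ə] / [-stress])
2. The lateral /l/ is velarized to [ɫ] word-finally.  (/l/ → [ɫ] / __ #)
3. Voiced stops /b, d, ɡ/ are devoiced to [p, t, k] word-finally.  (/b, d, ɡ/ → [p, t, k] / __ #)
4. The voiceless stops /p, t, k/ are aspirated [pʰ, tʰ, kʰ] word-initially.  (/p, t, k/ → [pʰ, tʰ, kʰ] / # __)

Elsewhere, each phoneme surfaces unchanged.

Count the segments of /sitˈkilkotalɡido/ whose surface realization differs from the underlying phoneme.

Segments that undergo a rule: /i/ → [ə] (rule 1); /o/ → [ə] (rule 1); /a/ → [ə] (rule 1); /i/ → [ə] (rule 1); /o/ → [ə] (rule 1).
All other segments surface unchanged.

5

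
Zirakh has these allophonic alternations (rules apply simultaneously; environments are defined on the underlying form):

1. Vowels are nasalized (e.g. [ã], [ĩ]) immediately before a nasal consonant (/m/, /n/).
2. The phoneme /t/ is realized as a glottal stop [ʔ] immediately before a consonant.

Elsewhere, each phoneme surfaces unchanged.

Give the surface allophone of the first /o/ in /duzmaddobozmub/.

/o/ — between /d/ and /b/; rule 1 does not apply here → [o].

[o]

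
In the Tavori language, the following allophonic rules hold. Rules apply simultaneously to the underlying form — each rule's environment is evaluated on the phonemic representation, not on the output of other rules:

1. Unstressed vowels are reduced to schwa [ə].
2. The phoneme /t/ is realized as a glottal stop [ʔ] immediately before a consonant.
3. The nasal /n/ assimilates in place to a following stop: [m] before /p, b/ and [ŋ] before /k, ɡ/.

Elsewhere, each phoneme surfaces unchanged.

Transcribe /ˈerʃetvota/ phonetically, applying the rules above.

[ˈerʃəʔvətə]

/e/ — word-initial; rule 1 does not apply here → [e].
/r/ (between /e/ and /ʃ/): no rule targets it → [r].
/ʃ/ stays [ʃ].
/e/ meets the environment for rule 1 (in an unstressed syllable) → [ə].
/t/ (between /e/ and /v/) occurs immediately before a consonant → [ʔ] by rule 2.
/v/ stays [v].
/o/ meets the environment for rule 1 (in an unstressed syllable) → [ə].
/t/ (between /o/ and /a/) fails the environment for rule 2, so it stays [t].
/a/ — word-final, in an unstressed syllable — surfaces as [ə] (rule 1).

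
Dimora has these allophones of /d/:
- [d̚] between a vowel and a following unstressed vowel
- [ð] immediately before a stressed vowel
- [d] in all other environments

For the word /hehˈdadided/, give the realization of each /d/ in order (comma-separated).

Occurrence 1 (position 4): immediately before a stressed vowel → [ð].
Occurrence 2 (position 6): between a vowel and a following unstressed vowel → [d̚].
Occurrence 3 (position 8): between a vowel and a following unstressed vowel → [d̚].
Occurrence 4 (position 10): no conditioning environment matches → elsewhere allophone [d].

[ð], [d̚], [d̚], [d]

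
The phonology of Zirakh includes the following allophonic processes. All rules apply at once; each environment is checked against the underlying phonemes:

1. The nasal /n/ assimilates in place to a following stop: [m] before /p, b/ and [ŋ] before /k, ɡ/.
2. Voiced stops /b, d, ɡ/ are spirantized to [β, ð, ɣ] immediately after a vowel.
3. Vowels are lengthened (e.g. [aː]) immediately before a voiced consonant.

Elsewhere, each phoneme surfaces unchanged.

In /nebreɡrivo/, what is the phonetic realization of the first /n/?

[n]

/n/ (word-initial) is in the target of rule 1 but the environment (before a labial or velar stop) is not met → [n].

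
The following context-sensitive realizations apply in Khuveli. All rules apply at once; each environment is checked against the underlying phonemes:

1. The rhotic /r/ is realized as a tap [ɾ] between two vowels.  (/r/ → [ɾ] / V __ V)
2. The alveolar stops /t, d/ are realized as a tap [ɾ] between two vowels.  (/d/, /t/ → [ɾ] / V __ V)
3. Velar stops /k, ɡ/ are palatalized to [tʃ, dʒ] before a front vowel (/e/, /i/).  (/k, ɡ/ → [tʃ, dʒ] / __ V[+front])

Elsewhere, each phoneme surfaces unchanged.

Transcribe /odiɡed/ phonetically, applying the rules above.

[oɾidʒed]

/o/ (word-initial): no rule targets it → [o].
/d/ (between /o/ and /i/) occurs between two vowels → [ɾ] by rule 2.
/i/ (between /d/ and /ɡ/): no rule targets it → [i].
Rule 3 applies to /ɡ/ (between /i/ and /e/: before a front vowel) → [dʒ].
/e/ (between /ɡ/ and /d/) is unaffected → [e].
/d/ (word-final) is in the target of rule 2 but the environment (between two vowels) is not met → [d].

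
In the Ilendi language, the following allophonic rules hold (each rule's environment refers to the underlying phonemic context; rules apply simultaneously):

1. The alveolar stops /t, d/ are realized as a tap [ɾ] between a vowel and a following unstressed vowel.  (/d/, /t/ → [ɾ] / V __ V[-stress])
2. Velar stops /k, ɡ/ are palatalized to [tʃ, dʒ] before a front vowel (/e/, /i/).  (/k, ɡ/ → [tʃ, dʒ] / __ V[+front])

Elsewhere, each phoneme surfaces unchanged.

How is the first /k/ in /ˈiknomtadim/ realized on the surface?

/k/ (between /i/ and /n/) is in the target of rule 2 but the environment (before a front vowel) is not met → [k].

[k]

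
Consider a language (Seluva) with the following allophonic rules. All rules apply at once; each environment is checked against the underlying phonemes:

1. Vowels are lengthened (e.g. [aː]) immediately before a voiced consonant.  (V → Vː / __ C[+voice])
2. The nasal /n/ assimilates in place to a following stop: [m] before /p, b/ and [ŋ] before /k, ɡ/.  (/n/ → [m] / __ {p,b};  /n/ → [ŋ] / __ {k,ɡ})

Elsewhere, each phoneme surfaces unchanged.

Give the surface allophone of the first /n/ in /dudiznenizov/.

[n]

/n/ (between /z/ and /e/) is in the target of rule 2 but the environment (before a labial or velar stop) is not met → [n].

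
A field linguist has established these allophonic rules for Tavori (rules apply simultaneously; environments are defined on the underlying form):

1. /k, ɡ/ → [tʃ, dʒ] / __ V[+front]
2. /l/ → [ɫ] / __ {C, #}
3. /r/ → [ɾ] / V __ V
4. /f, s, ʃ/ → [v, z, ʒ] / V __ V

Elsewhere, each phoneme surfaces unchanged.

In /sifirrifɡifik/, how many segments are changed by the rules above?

3

Segments that undergo a rule: /f/ → [v] (rule 4); /ɡ/ → [dʒ] (rule 1); /f/ → [v] (rule 4).
All other segments surface unchanged.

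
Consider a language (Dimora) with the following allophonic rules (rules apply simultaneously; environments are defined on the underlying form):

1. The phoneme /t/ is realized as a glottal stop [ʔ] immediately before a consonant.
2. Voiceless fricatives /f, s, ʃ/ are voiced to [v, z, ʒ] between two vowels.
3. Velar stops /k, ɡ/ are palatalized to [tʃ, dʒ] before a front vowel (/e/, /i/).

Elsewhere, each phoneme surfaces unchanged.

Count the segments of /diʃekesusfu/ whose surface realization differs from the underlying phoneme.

3

Segments that undergo a rule: /ʃ/ → [ʒ] (rule 2); /k/ → [tʃ] (rule 3); /s/ → [z] (rule 2).
All other segments surface unchanged.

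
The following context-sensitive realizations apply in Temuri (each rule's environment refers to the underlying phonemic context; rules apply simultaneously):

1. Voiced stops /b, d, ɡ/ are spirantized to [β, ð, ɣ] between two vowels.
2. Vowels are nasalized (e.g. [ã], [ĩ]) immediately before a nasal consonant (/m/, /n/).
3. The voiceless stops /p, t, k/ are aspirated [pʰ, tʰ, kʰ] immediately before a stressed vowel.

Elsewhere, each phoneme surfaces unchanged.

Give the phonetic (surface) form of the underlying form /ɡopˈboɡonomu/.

[ɡopˈboɣõnõmu]

/ɡ/ — word-initial; rule 1 does not apply here → [ɡ].
/o/ (between /ɡ/ and /p/): rule 2 targets it, but not before a nasal consonant → unchanged [o].
/p/ (between /o/ and /b/) is in the target of rule 3 but the environment (immediately before a stressed vowel) is not met → [p].
/b/ — between /p/ and /o/; rule 1 does not apply here → [b].
/o/ — between /b/ and /ɡ/; rule 2 does not apply here → [o].
Rule 1 applies to /ɡ/ (between /o/ and /o/: between two vowels) → [ɣ].
/o/ — between /ɡ/ and /n/, before a nasal consonant — surfaces as [õ] (rule 2).
/o/ (between /n/ and /m/) occurs before a nasal consonant → [õ] by rule 2.
/u/ (word-final): rule 2 targets it, but not before a nasal consonant → unchanged [u].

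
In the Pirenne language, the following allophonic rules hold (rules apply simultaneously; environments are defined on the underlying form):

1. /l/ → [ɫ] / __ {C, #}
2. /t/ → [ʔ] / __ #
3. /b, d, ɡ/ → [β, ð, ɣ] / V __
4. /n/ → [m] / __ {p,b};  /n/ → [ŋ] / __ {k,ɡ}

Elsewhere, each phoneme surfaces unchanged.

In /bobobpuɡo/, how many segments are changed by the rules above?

Segments that undergo a rule: /b/ → [β] (rule 3); /b/ → [β] (rule 3); /ɡ/ → [ɣ] (rule 3).
All other segments surface unchanged.

3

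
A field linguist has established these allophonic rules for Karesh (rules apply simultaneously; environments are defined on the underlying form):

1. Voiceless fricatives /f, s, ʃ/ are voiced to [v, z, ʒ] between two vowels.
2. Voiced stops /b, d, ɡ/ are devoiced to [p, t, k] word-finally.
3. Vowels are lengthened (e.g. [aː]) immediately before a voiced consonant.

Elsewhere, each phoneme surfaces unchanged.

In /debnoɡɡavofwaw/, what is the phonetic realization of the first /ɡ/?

/ɡ/ — between /o/ and /ɡ/; rule 2 does not apply here → [ɡ].

[ɡ]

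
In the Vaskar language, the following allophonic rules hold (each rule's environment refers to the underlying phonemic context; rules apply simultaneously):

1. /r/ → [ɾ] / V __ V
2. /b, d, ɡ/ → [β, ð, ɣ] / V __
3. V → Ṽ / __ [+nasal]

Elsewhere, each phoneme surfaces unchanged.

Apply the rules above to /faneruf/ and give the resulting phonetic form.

[fãneɾuf]

/a/ meets the environment for rule 3 (before a nasal consonant) → [ã].
/e/ — between /n/ and /r/; rule 3 does not apply here → [e].
/r/ (between /e/ and /u/) occurs between two vowels → [ɾ] by rule 1.
/u/ (between /r/ and /f/) is in the target of rule 3 but the environment (before a nasal consonant) is not met → [u].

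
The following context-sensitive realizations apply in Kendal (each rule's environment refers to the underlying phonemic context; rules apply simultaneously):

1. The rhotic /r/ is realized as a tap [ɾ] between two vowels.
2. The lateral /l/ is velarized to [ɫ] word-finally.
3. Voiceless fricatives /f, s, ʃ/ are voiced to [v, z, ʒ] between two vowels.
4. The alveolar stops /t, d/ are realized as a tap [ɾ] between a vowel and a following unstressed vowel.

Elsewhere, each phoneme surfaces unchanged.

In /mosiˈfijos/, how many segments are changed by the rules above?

Segments that undergo a rule: /s/ → [z] (rule 3); /f/ → [v] (rule 3).
All other segments surface unchanged.

2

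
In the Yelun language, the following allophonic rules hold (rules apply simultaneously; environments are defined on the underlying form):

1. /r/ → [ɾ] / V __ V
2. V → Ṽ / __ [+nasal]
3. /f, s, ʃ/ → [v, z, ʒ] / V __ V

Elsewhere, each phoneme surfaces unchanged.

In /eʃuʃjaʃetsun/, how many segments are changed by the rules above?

Segments that undergo a rule: /ʃ/ → [ʒ] (rule 3); /ʃ/ → [ʒ] (rule 3); /u/ → [ũ] (rule 2).
All other segments surface unchanged.

3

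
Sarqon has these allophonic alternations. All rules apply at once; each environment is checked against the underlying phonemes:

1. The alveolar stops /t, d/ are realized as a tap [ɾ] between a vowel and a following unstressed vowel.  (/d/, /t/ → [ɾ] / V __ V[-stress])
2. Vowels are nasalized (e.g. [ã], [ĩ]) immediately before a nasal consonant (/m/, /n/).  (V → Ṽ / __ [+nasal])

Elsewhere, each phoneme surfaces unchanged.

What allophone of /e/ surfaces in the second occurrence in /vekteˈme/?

[ẽ]

/e/ — between /t/ and /m/, before a nasal consonant — surfaces as [ẽ] (rule 2).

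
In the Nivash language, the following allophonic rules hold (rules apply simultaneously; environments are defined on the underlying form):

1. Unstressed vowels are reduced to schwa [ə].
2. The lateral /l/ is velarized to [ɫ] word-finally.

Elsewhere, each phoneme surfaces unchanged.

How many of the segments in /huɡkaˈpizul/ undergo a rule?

4

Segments that undergo a rule: /u/ → [ə] (rule 1); /a/ → [ə] (rule 1); /u/ → [ə] (rule 1); /l/ → [ɫ] (rule 2).
All other segments surface unchanged.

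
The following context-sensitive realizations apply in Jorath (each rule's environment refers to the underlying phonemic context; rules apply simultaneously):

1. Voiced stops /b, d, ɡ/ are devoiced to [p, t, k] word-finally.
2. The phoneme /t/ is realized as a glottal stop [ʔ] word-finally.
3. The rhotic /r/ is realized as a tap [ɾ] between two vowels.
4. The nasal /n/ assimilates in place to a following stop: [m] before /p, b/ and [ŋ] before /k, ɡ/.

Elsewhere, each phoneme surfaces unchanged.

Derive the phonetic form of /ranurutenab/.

[ranuɾutenap]

/r/ (word-initial) is in the target of rule 3 but the environment (between two vowels) is not met → [r].
/a/ — not in any rule's target class → [a].
/n/ (between /a/ and /u/) fails the environment for rule 4, so it stays [n].
/u/ (between /n/ and /r/) is unaffected → [u].
/r/ meets the environment for rule 3 (between two vowels) → [ɾ].
/u/ — not in any rule's target class → [u].
/t/ — between /u/ and /e/; rule 2 does not apply here → [t].
/e/ — not in any rule's target class → [e].
/n/ (between /e/ and /a/): rule 4 targets it, but not before a labial or velar stop → unchanged [n].
/a/ — not in any rule's target class → [a].
Rule 1 applies to /b/ (word-final: word-finally) → [p].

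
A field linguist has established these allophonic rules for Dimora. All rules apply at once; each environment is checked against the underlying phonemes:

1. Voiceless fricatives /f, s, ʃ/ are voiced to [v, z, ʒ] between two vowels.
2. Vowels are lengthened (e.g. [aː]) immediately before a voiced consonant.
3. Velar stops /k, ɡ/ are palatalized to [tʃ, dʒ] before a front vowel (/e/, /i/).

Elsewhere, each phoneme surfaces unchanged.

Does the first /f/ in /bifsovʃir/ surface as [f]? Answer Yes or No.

/f/ (between /i/ and /s/): rule 1 targets it, but not between two vowels → unchanged [f].
The actual realization is [f], which matches [f].

Yes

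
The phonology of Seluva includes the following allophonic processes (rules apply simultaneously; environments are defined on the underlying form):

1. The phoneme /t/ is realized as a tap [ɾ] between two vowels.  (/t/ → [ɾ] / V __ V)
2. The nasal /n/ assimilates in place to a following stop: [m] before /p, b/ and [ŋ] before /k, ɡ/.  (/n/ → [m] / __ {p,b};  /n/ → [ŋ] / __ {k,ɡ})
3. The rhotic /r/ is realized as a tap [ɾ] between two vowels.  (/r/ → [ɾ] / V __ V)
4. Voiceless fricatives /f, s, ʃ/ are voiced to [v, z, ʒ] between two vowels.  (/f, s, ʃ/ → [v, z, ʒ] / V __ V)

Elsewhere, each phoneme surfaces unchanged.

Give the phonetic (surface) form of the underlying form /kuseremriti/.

Rule 4 applies to /s/ (between /u/ and /e/: between two vowels) → [z].
/r/ meets the environment for rule 3 (between two vowels) → [ɾ].
/r/ (between /m/ and /i/): rule 3 targets it, but not between two vowels → unchanged [r].
Rule 1 applies to /t/ (between /i/ and /i/: between two vowels) → [ɾ].

[kuzeɾemriɾi]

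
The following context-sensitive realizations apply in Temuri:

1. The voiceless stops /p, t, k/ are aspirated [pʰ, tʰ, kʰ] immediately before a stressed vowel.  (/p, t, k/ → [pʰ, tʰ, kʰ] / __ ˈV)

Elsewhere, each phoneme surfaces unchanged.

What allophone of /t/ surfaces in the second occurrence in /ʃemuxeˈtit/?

[t]

/t/ (word-final): rule 1 targets it, but not immediately before a stressed vowel → unchanged [t].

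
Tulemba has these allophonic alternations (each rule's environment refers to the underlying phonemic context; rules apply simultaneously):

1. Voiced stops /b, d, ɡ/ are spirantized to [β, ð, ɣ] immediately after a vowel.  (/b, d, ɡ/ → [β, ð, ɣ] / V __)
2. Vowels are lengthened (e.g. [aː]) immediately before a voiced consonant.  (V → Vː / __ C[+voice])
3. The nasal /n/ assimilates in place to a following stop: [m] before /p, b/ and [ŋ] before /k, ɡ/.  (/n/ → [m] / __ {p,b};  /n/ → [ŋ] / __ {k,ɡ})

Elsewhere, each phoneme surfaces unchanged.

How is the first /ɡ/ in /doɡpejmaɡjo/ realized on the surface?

Rule 1 applies to /ɡ/ (between /o/ and /p/: immediately after a vowel) → [ɣ].

[ɣ]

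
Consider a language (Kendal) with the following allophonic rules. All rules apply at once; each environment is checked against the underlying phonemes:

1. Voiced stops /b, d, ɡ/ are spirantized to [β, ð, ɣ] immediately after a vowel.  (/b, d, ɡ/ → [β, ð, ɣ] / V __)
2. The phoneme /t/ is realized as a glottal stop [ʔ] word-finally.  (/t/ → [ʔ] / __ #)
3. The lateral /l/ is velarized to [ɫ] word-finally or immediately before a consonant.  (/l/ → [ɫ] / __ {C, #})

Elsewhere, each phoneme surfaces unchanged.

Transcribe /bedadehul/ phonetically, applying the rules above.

[beðaðehuɫ]

/b/ (word-initial) fails the environment for rule 1, so it stays [b].
Rule 1 applies to /d/ (between /e/ and /a/: immediately after a vowel) → [ð].
/d/ (between /a/ and /e/): immediately after a vowel, so rule 1 applies → [ð].
/l/ (word-final): word-finally or immediately before a consonant, so rule 3 applies → [ɫ].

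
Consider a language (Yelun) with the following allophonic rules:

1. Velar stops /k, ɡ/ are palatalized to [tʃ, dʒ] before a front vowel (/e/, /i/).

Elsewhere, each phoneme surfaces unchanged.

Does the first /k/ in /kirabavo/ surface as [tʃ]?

Yes

/k/ (word-initial) occurs before a front vowel → [tʃ] by rule 1.
The actual realization is [tʃ], which matches [tʃ].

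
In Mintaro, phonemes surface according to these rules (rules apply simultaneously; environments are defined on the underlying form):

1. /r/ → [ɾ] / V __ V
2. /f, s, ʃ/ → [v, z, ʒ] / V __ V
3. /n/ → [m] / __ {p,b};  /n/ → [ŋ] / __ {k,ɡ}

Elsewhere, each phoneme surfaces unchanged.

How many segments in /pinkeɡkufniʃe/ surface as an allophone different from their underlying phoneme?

2

Segments that undergo a rule: /n/ → [ŋ] (rule 3); /ʃ/ → [ʒ] (rule 2).
All other segments surface unchanged.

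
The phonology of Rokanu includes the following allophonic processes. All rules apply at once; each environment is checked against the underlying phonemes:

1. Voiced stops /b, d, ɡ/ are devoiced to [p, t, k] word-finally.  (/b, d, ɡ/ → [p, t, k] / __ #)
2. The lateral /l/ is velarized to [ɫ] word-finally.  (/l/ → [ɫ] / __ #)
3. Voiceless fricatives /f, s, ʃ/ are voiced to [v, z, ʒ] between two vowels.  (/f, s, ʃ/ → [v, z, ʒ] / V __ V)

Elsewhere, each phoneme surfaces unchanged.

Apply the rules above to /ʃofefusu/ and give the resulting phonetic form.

[ʃovevuzu]

/ʃ/ — word-initial; rule 3 does not apply here → [ʃ].
/o/ — not in any rule's target class → [o].
/f/ meets the environment for rule 3 (between two vowels) → [v].
/e/ stays [e].
/f/ (between /e/ and /u/): between two vowels, so rule 3 applies → [v].
/u/ (between /f/ and /s/): no rule targets it → [u].
Rule 3 applies to /s/ (between /u/ and /u/: between two vowels) → [z].
/u/ — not in any rule's target class → [u].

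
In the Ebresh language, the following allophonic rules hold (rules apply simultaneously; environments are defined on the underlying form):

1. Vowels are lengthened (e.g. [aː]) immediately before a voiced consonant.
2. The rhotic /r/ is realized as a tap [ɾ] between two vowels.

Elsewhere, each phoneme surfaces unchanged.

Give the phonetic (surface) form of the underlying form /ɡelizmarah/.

[ɡeːliːzmaːɾah]

/e/ meets the environment for rule 1 (before a voiced consonant) → [eː].
/i/ — between /l/ and /z/, before a voiced consonant — surfaces as [iː] (rule 1).
/a/ (between /m/ and /r/) occurs before a voiced consonant → [aː] by rule 1.
/r/ (between /a/ and /a/): between two vowels, so rule 2 applies → [ɾ].
/a/ (between /r/ and /h/) is in the target of rule 1 but the environment (before a voiced consonant) is not met → [a].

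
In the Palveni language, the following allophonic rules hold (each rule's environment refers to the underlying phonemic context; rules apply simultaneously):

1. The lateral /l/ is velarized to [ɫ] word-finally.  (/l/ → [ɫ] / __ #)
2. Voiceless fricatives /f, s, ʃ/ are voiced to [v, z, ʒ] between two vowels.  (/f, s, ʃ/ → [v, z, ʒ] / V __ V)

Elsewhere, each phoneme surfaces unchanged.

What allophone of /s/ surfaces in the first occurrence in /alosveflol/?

[s]

/s/ (between /o/ and /v/): rule 2 targets it, but not between two vowels → unchanged [s].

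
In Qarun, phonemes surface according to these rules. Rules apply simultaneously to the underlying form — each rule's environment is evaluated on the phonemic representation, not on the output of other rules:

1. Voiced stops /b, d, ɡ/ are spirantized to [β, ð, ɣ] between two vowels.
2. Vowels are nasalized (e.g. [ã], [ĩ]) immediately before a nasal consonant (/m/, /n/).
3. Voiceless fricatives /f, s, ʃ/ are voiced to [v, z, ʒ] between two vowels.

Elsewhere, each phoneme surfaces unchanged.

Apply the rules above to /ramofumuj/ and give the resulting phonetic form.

/r/ (word-initial) is unaffected → [r].
/a/ meets the environment for rule 2 (before a nasal consonant) → [ã].
/m/ — not in any rule's target class → [m].
/o/ (between /m/ and /f/) is in the target of rule 2 but the environment (before a nasal consonant) is not met → [o].
/f/ meets the environment for rule 3 (between two vowels) → [v].
/u/ meets the environment for rule 2 (before a nasal consonant) → [ũ].
/m/ (between /u/ and /u/) is unaffected → [m].
/u/ (between /m/ and /j/): rule 2 targets it, but not before a nasal consonant → unchanged [u].
/j/ stays [j].

[rãmovũmuj]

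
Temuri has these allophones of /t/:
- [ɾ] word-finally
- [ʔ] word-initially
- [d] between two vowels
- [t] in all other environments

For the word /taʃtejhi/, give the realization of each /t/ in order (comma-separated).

[ʔ], [t]

Occurrence 1 (position 1): word-initially → [ʔ].
Occurrence 2 (position 4): no conditioning environment matches → elsewhere allophone [t].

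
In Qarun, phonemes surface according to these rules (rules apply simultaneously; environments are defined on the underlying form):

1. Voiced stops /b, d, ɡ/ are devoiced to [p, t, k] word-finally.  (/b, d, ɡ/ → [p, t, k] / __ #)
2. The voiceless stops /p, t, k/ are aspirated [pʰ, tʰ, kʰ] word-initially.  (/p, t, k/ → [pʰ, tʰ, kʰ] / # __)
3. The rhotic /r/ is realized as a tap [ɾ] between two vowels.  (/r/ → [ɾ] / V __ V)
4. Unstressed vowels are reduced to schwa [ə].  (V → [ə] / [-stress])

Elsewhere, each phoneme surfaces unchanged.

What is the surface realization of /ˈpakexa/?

[ˈpʰakəxə]

/p/ meets the environment for rule 2 (word-initially) → [pʰ].
/a/ (between /p/ and /k/) fails the environment for rule 4, so it stays [a].
/k/ (between /a/ and /e/) is in the target of rule 2 but the environment (word-initially) is not met → [k].
/e/ — between /k/ and /x/, in an unstressed syllable — surfaces as [ə] (rule 4).
/x/ — not in any rule's target class → [x].
Rule 4 applies to /a/ (word-final: in an unstressed syllable) → [ə].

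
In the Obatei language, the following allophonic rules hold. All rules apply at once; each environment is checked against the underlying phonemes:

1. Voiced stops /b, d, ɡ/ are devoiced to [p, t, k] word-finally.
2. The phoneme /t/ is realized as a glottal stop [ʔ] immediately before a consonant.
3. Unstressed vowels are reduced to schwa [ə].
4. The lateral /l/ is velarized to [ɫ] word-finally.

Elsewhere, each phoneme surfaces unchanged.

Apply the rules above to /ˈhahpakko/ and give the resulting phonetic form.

/h/ (word-initial) is unaffected → [h].
/a/ (between /h/ and /h/) fails the environment for rule 3, so it stays [a].
/h/ stays [h].
/p/ (between /h/ and /a/): no rule targets it → [p].
/a/ — between /p/ and /k/, in an unstressed syllable — surfaces as [ə] (rule 3).
/k/ (between /a/ and /k/) is unaffected → [k].
/k/ (between /k/ and /o/) is unaffected → [k].
/o/ meets the environment for rule 3 (in an unstressed syllable) → [ə].

[ˈhahpəkkə]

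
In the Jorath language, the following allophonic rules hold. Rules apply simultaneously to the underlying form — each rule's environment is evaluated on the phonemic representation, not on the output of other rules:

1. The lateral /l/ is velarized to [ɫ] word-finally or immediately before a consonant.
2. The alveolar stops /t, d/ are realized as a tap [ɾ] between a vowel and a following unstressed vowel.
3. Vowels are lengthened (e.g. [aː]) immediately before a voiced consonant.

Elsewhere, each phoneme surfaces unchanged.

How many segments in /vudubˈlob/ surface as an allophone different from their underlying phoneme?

4

Segments that undergo a rule: /u/ → [uː] (rule 3); /d/ → [ɾ] (rule 2); /u/ → [uː] (rule 3); /o/ → [oː] (rule 3).
All other segments surface unchanged.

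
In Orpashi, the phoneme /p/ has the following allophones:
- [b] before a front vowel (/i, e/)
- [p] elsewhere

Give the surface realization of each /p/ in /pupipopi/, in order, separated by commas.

[p], [b], [p], [b]

Occurrence 1 (position 1): no conditioning environment matches → elsewhere allophone [p].
Occurrence 2 (position 3): before a front vowel (/i, e/) → [b].
Occurrence 3 (position 5): no conditioning environment matches → elsewhere allophone [p].
Occurrence 4 (position 7): before a front vowel (/i, e/) → [b].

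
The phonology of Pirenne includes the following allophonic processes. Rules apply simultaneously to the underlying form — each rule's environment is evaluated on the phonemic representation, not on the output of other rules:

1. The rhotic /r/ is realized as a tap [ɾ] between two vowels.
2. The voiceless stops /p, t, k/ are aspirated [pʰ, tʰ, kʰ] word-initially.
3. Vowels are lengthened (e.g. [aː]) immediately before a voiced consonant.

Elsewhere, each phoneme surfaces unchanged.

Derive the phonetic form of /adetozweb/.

/a/ meets the environment for rule 3 (before a voiced consonant) → [aː].
/d/ (between /a/ and /e/) is unaffected → [d].
/e/ (between /d/ and /t/): rule 3 targets it, but not before a voiced consonant → unchanged [e].
/t/ (between /e/ and /o/) is in the target of rule 2 but the environment (word-initially) is not met → [t].
/o/ (between /t/ and /z/): before a voiced consonant, so rule 3 applies → [oː].
/z/ (between /o/ and /w/) is unaffected → [z].
/w/ (between /z/ and /e/): no rule targets it → [w].
/e/ — between /w/ and /b/, before a voiced consonant — surfaces as [eː] (rule 3).
/b/ (word-final): no rule targets it → [b].

[aːdetoːzweːb]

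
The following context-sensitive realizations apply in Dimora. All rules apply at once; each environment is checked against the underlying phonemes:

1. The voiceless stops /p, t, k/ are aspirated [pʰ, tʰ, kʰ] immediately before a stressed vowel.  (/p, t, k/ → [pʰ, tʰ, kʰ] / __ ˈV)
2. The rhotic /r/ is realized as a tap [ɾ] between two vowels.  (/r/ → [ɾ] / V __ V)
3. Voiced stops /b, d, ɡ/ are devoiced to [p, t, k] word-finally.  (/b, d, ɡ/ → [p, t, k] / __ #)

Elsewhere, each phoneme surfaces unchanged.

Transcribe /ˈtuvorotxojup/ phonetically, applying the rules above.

Rule 1 applies to /t/ (word-initial: immediately before a stressed vowel) → [tʰ].
/u/ stays [u].
/v/ — not in any rule's target class → [v].
/o/ (between /v/ and /r/) is unaffected → [o].
/r/ (between /o/ and /o/): between two vowels, so rule 2 applies → [ɾ].
/o/ stays [o].
/t/ — between /o/ and /x/; rule 1 does not apply here → [t].
/x/ (between /t/ and /o/): no rule targets it → [x].
/o/ (between /x/ and /j/) is unaffected → [o].
/j/ (between /o/ and /u/): no rule targets it → [j].
/u/ — not in any rule's target class → [u].
/p/ — word-final; rule 1 does not apply here → [p].

[ˈtʰuvoɾotxojup]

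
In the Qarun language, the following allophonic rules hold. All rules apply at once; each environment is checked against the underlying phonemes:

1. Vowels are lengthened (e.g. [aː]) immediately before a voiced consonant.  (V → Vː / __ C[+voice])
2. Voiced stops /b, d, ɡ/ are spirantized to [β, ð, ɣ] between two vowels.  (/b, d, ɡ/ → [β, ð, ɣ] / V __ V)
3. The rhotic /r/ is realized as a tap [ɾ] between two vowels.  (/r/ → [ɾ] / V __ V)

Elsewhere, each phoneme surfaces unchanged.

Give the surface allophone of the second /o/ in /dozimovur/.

[oː]

/o/ (between /m/ and /v/): before a voiced consonant, so rule 1 applies → [oː].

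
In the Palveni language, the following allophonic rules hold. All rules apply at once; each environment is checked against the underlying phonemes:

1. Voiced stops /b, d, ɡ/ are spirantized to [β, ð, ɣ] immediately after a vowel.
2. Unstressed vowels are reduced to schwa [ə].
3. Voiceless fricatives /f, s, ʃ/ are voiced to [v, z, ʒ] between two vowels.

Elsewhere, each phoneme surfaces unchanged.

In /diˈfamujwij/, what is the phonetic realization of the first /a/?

[a]

/a/ — between /f/ and /m/; rule 2 does not apply here → [a].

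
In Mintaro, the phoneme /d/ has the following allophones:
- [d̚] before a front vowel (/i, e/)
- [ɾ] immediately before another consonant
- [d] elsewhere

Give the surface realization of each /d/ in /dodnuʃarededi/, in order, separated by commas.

Occurrence 1 (position 1): no conditioning environment matches → elsewhere allophone [d].
Occurrence 2 (position 3): immediately before another consonant → [ɾ].
Occurrence 3 (position 10): before a front vowel (/i, e/) → [d̚].
Occurrence 4 (position 12): before a front vowel (/i, e/) → [d̚].

[d], [ɾ], [d̚], [d̚]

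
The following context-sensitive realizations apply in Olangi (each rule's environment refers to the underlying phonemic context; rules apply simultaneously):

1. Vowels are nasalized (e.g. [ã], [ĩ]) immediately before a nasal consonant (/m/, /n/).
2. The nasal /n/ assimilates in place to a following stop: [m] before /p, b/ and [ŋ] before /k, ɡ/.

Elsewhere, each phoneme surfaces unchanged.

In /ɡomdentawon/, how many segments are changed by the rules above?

Segments that undergo a rule: /o/ → [õ] (rule 1); /e/ → [ẽ] (rule 1); /o/ → [õ] (rule 1).
All other segments surface unchanged.

3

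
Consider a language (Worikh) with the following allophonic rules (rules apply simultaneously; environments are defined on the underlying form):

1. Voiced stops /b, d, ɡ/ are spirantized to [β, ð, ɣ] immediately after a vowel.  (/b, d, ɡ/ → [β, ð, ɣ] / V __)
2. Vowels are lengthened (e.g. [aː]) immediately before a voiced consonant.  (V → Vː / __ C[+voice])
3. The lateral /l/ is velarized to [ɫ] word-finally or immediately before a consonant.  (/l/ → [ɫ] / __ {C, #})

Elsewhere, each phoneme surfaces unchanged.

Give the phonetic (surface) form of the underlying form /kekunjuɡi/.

[kekuːnjuːɣi]

/k/ (word-initial): no rule targets it → [k].
/e/ (between /k/ and /k/): rule 2 targets it, but not before a voiced consonant → unchanged [e].
/k/ — not in any rule's target class → [k].
/u/ (between /k/ and /n/): before a voiced consonant, so rule 2 applies → [uː].
/n/ stays [n].
/j/ stays [j].
/u/ (between /j/ and /ɡ/): before a voiced consonant, so rule 2 applies → [uː].
Rule 1 applies to /ɡ/ (between /u/ and /i/: immediately after a vowel) → [ɣ].
/i/ (word-final) is in the target of rule 2 but the environment (before a voiced consonant) is not met → [i].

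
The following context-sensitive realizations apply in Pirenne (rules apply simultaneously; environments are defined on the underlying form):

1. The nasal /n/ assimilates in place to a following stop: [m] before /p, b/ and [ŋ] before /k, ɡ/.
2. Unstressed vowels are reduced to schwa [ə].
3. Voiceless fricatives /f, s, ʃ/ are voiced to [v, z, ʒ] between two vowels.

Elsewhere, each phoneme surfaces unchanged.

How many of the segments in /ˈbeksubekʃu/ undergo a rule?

3

Segments that undergo a rule: /u/ → [ə] (rule 2); /e/ → [ə] (rule 2); /u/ → [ə] (rule 2).
All other segments surface unchanged.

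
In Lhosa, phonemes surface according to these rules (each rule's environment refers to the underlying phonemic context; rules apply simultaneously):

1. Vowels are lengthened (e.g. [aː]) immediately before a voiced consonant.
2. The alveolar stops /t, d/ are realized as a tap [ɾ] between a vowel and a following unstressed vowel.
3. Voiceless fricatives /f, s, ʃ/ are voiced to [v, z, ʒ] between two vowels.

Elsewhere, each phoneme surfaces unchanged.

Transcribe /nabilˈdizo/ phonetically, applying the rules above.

/n/ (word-initial) is unaffected → [n].
/a/ (between /n/ and /b/) occurs before a voiced consonant → [aː] by rule 1.
/b/ (between /a/ and /i/): no rule targets it → [b].
/i/ — between /b/ and /l/, before a voiced consonant — surfaces as [iː] (rule 1).
/l/ (between /i/ and /d/): no rule targets it → [l].
/d/ (between /l/ and /i/): rule 2 targets it, but not between a vowel and a following unstressed vowel → unchanged [d].
/i/ meets the environment for rule 1 (before a voiced consonant) → [iː].
/z/ (between /i/ and /o/): no rule targets it → [z].
/o/ (word-final) fails the environment for rule 1, so it stays [o].

[naːbiːlˈdiːzo]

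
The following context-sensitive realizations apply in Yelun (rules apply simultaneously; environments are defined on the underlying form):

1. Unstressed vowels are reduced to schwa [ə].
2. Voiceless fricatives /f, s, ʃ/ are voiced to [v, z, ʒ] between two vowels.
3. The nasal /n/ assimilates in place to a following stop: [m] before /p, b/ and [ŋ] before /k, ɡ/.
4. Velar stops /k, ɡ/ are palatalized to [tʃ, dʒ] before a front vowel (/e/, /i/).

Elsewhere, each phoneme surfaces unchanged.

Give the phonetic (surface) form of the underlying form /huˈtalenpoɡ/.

Rule 1 applies to /u/ (between /h/ and /t/: in an unstressed syllable) → [ə].
/a/ (between /t/ and /l/) fails the environment for rule 1, so it stays [a].
/e/ (between /l/ and /n/): in an unstressed syllable, so rule 1 applies → [ə].
Rule 3 applies to /n/ (between /e/ and /p/: before a labial or velar stop) → [m].
/o/ (between /p/ and /ɡ/): in an unstressed syllable, so rule 1 applies → [ə].
/ɡ/ (word-final) fails the environment for rule 4, so it stays [ɡ].

[həˈtaləmpəɡ]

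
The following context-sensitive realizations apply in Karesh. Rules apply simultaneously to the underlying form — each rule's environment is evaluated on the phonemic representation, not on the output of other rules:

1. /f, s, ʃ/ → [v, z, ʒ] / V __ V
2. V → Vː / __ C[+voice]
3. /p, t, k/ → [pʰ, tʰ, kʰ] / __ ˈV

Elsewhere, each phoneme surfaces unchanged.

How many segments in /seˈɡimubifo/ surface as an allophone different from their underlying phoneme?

4

Segments that undergo a rule: /e/ → [eː] (rule 2); /i/ → [iː] (rule 2); /u/ → [uː] (rule 2); /f/ → [v] (rule 1).
All other segments surface unchanged.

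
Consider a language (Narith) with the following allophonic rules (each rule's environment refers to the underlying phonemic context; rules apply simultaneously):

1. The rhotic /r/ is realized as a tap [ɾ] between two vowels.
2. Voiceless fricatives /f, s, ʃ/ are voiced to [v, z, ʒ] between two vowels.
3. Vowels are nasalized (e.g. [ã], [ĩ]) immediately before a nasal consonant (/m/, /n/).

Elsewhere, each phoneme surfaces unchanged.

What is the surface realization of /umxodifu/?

Rule 3 applies to /u/ (word-initial: before a nasal consonant) → [ũ].
/m/ (between /u/ and /x/) is unaffected → [m].
/x/ (between /m/ and /o/): no rule targets it → [x].
/o/ — between /x/ and /d/; rule 3 does not apply here → [o].
/d/ (between /o/ and /i/): no rule targets it → [d].
/i/ (between /d/ and /f/): rule 3 targets it, but not before a nasal consonant → unchanged [i].
/f/ — between /i/ and /u/, between two vowels — surfaces as [v] (rule 2).
/u/ (word-final): rule 3 targets it, but not before a nasal consonant → unchanged [u].

[ũmxodivu]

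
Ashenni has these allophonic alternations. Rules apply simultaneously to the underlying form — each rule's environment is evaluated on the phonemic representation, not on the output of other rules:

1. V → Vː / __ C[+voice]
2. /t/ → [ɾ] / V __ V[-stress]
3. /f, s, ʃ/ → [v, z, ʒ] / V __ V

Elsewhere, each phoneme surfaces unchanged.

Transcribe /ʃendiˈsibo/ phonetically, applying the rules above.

[ʃeːndiˈziːbo]

/ʃ/ (word-initial) fails the environment for rule 3, so it stays [ʃ].
Rule 1 applies to /e/ (between /ʃ/ and /n/: before a voiced consonant) → [eː].
/n/ — not in any rule's target class → [n].
/d/ (between /n/ and /i/): no rule targets it → [d].
/i/ (between /d/ and /s/): rule 1 targets it, but not before a voiced consonant → unchanged [i].
/s/ (between /i/ and /i/): between two vowels, so rule 3 applies → [z].
/i/ — between /s/ and /b/, before a voiced consonant — surfaces as [iː] (rule 1).
/b/ (between /i/ and /o/) is unaffected → [b].
/o/ — word-final; rule 1 does not apply here → [o].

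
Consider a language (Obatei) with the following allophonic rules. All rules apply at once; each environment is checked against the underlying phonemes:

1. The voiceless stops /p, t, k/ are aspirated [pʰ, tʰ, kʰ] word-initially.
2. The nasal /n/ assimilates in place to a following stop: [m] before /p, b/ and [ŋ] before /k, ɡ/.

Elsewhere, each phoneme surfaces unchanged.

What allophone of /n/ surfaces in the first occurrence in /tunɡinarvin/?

/n/ — between /u/ and /ɡ/, before a labial or velar stop — surfaces as [ŋ] (rule 2).

[ŋ]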